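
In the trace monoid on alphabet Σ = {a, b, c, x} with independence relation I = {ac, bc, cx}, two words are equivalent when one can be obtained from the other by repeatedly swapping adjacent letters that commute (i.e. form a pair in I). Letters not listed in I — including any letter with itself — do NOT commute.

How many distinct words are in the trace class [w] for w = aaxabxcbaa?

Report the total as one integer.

0(a) covers ∅
1(a) covers 0:a
2(x) covers 1:a
3(a) covers 2:x
4(b) covers 3:a
5(x) covers 4:b
6(c) covers ∅
7(b) covers 5:x
8(a) covers 7:b
9(a) covers 8:a
floor of heap: 0:a, 6:c
completions by unplaced set U, small U first (add the entries for U minus each lowest piece of U):
  |U|=1: {6}:1  {9}:1
  |U|=2: {6,9}:2  {8,9}:1
  |U|=3: {6,8,9}:3  {7,8,9}:1
  |U|=4: {5,7,8,9}:1  {6,7,8,9}:4
  |U|=5: {4,5,7,8,9}:1  {5,6,7,8,9}:5
  |U|=6: {3,4,5,7,8,9}:1  {4,5,6,7,8,9}:6
  |U|=7: {2,3,4,5,7,8,9}:1  {3,4,5,6,7,8,9}:7
  |U|=8: {1,2,3,4,5,7,8,9}:1  {2,3,4,5,6,7,8,9}:8
  start at 0(a): 9
  start at 6(c): 1
sum over floor = 10

10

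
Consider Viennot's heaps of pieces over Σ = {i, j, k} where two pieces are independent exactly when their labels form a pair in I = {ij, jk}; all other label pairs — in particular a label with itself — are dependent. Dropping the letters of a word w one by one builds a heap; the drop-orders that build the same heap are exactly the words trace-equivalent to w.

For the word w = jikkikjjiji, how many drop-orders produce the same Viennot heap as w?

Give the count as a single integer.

#0=j has no predecessor
#1=i has no predecessor
#2=k depends on [1:i]
#3=k depends on [2:k]
#4=i depends on [3:k]
#5=k depends on [4:i]
#6=j depends on [0:j]
#7=j depends on [6:j]
#8=i depends on [5:k]
#9=j depends on [7:j]
#10=i depends on [8:i]
sources: [0:j, 1:i]
N(rest) = Σ N(rest − s) over sources s of rest; N(one piece) = 1:
  size 1 → [9]=1  [10]=1
  size 2 → [7,9]=1  [8,10]=1  [9,10]=2
  size 3 → [5,8,10]=1  [6,7,9]=1  [7,9,10]=3  [8,9,10]=3
  size 4 → [0,6,7,9]=1  [4,5,8,10]=1  [5,8,9,10]=4  [6,7,9,10]=4  [7,8,9,10]=6
  size 5 → [0,6,7,9,10]=5  [3,4,5,8,10]=1  [4,5,8,9,10]=5  [5,7,8,9,10]=10  [6,7,8,9,10]=10
  size 6 → [0,6,7,8,9,10]=15  [2,3,4,5,8,10]=1  [3,4,5,8,9,10]=6  [4,5,7,8,9,10]=15  [5,6,7,8,9,10]=20
  size 7 → [0,5,6,7,8,9,10]=35  [1,2,3,4,5,8,10]=1  [2,3,4,5,8,9,10]=7  [3,4,5,7,8,9,10]=21  [4,5,6,7,8,9,10]=35
  size 8 → [0,4,5,6,7,8,9,10]=70  [1,2,3,4,5,8,9,10]=8  [2,3,4,5,7,8,9,10]=28  [3,4,5,6,7,8,9,10]=56
  size 9 → [0,3,4,5,6,7,8,9,10]=126  [1,2,3,4,5,7,8,9,10]=36  [2,3,4,5,6,7,8,9,10]=84
  first=0(j) contributes 120
  first=1(i) contributes 210
|[w]| = 330

330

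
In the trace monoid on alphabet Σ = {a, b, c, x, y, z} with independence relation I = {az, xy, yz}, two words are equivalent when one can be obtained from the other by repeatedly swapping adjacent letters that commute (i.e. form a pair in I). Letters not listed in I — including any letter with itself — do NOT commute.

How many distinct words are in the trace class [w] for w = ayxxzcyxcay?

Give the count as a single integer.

0(a) covers ∅
1(y) covers 0:a
2(x) covers 0:a
3(x) covers 2:x
4(z) covers 3:x
5(c) covers 1:y, 4:z
6(y) covers 5:c
7(x) covers 5:c
8(c) covers 6:y, 7:x
9(a) covers 8:c
10(y) covers 9:a
floor of heap: 0:a
completions by unplaced set U, small U first (add the entries for U minus each lowest piece of U):
  |U|=1: {10}:1
  |U|=2: {9,10}:1
  |U|=3: {8,9,10}:1
  |U|=4: {6,8,9,10}:1  {7,8,9,10}:1
  |U|=5: {6,7,8,9,10}:2
  |U|=6: {5,6,7,8,9,10}:2
  |U|=7: {1,5,6,7,8,9,10}:2  {4,5,6,7,8,9,10}:2
  |U|=8: {1,4,5,6,7,8,9,10}:4  {3,4,5,6,7,8,9,10}:2
  |U|=9: {1,3,4,5,6,7,8,9,10}:6  {2,3,4,5,6,7,8,9,10}:2
  start at 0(a): 8

8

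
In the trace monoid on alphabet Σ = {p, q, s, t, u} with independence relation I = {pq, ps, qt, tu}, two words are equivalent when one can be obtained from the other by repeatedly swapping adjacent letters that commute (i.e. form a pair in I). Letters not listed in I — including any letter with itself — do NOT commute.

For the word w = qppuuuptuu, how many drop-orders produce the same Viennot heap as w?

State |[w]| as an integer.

9

piece 0:q — minimal
piece 1:p — minimal
piece 2:p rests on {1:p}
piece 3:u rests on {0:q, 2:p}
piece 4:u rests on {3:u}
piece 5:u rests on {4:u}
piece 6:p rests on {5:u}
piece 7:t rests on {6:p}
piece 8:u rests on {6:p}
piece 9:u rests on {8:u}
minimal pieces: {0:q, 1:p}
ways to finish when only these pieces remain (= sum over removing one remaining piece with nothing left below it):
  1 left: {7}→1  {9}→1
  2 left: {7,9}→2  {8,9}→1
  3 left: {7,8,9}→3
  4 left: {6,7,8,9}→3
  5 left: {5,6,7,8,9}→3
  6 left: {4,5,6,7,8,9}→3
  7 left: {3,4,5,6,7,8,9}→3
  8 left: {0,3,4,5,6,7,8,9}→3  {2,3,4,5,6,7,8,9}→3
  placing 0:q first → 3 extensions
  placing 1:p first → 6 extensions
total linear extensions = 9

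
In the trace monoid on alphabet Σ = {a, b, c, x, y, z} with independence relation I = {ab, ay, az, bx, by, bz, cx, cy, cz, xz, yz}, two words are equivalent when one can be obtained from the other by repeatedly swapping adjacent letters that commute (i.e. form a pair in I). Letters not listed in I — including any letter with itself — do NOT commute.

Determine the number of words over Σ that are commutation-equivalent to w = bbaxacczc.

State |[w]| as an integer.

#0=b has no predecessor
#1=b depends on [0:b]
#2=a has no predecessor
#3=x depends on [2:a]
#4=a depends on [3:x]
#5=c depends on [1:b, 4:a]
#6=c depends on [5:c]
#7=z has no predecessor
#8=c depends on [6:c]
sources: [0:b, 2:a, 7:z]
N(rest) = Σ N(rest − s) over sources s of rest; N(one piece) = 1:
  size 1 → [7]=1  [8]=1
  size 2 → [6,8]=1  [7,8]=2
  size 3 → [5,6,8]=1  [6,7,8]=3
  size 4 → [1,5,6,8]=1  [4,5,6,8]=1  [5,6,7,8]=4
  size 5 → [0,1,5,6,8]=1  [1,4,5,6,8]=2  [1,5,6,7,8]=5  [3,4,5,6,8]=1  [4,5,6,7,8]=5
  size 6 → [0,1,4,5,6,8]=3  [0,1,5,6,7,8]=6  [1,3,4,5,6,8]=3  [1,4,5,6,7,8]=12  [2,3,4,5,6,8]=1  [3,4,5,6,7,8]=6
  size 7 → [0,1,3,4,5,6,8]=6  [0,1,4,5,6,7,8]=21  [1,2,3,4,5,6,8]=4  [1,3,4,5,6,7,8]=21  [2,3,4,5,6,7,8]=7
  first=0(b) contributes 32
  first=2(a) contributes 48
  first=7(z) contributes 10
|[w]| = 90

90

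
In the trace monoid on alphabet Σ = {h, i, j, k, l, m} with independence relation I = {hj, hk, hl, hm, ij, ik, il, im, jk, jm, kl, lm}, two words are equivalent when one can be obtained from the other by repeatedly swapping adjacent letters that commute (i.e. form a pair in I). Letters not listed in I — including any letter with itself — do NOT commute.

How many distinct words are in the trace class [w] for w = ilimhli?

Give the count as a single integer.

105

piece 0:i — minimal
piece 1:l — minimal
piece 2:i rests on {0:i}
piece 3:m — minimal
piece 4:h rests on {2:i}
piece 5:l rests on {1:l}
piece 6:i rests on {4:h}
minimal pieces: {0:i, 1:l, 3:m}
ways to finish when only these pieces remain (= sum over removing one remaining piece with nothing left below it):
  1 left: {3}→1  {5}→1  {6}→1
  2 left: {1,5}→1  {3,5}→2  {3,6}→2  {4,6}→1  {5,6}→2
  3 left: {1,3,5}→3  {1,5,6}→3  {2,4,6}→1  {3,4,6}→3  {3,5,6}→6  {4,5,6}→3
  4 left: {0,2,4,6}→1  {1,3,5,6}→12  {1,4,5,6}→6  {2,3,4,6}→4  {2,4,5,6}→4  {3,4,5,6}→12
  5 left: {0,2,3,4,6}→5  {0,2,4,5,6}→5  {1,2,4,5,6}→10  {1,3,4,5,6}→30  {2,3,4,5,6}→20
  placing 0:i first → 60 extensions
  placing 1:l first → 30 extensions
  placing 3:m first → 15 extensions
total linear extensions = 105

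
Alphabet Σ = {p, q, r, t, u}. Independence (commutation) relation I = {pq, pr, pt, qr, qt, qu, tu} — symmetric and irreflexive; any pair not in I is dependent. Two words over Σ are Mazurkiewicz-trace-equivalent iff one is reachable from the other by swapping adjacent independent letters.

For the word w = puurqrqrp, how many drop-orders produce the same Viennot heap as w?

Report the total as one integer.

144

0(p) covers ∅
1(u) covers 0:p
2(u) covers 1:u
3(r) covers 2:u
4(q) covers ∅
5(r) covers 3:r
6(q) covers 4:q
7(r) covers 5:r
8(p) covers 2:u
floor of heap: 0:p, 4:q
completions by unplaced set U, small U first (add the entries for U minus each lowest piece of U):
  |U|=1: {6}:1  {7}:1  {8}:1
  |U|=2: {4,6}:1  {5,7}:1  {6,7}:2  {6,8}:2  {7,8}:2
  |U|=3: {3,5,7}:1  {4,6,7}:3  {4,6,8}:3  {5,6,7}:3  {5,7,8}:3  {6,7,8}:6
  |U|=4: {3,5,6,7}:4  {3,5,7,8}:4  {4,5,6,7}:6  {4,6,7,8}:12  {5,6,7,8}:12
  |U|=5: {2,3,5,7,8}:4  {3,4,5,6,7}:10  {3,5,6,7,8}:20  {4,5,6,7,8}:30
  |U|=6: {1,2,3,5,7,8}:4  {2,3,5,6,7,8}:24  {3,4,5,6,7,8}:60
  |U|=7: {0,1,2,3,5,7,8}:4  {1,2,3,5,6,7,8}:28  {2,3,4,5,6,7,8}:84
  start at 0(p): 112
  start at 4(q): 32
sum over floor = 144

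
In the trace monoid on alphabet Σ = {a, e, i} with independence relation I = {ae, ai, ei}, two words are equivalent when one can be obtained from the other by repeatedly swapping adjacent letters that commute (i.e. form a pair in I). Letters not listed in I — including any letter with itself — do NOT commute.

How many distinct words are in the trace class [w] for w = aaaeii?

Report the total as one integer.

60

drop 0:a onto floor
drop 1:a onto {0:a}
drop 2:a onto {1:a}
drop 3:e onto floor
drop 4:i onto floor
drop 5:i onto {4:i}
ground layer = {0:a, 3:e, 4:i}
drop-orders for the pieces not yet dropped (sum over which currently-grounded one goes next):
  1 to go: {2} 1  {3} 1  {5} 1
  2 to go: {1,2} 1  {2,3} 2  {2,5} 2  {3,5} 2  {4,5} 1
  3 to go: {0,1,2} 1  {1,2,3} 3  {1,2,5} 3  {2,3,5} 6  {2,4,5} 3  {3,4,5} 3
  4 to go: {0,1,2,3} 4  {0,1,2,5} 4  {1,2,3,5} 12  {1,2,4,5} 6  {2,3,4,5} 12
  if 0:a drops first: 30 orders
  if 3:e drops first: 10 orders
  if 4:i drops first: 20 orders
heap linearizations: 60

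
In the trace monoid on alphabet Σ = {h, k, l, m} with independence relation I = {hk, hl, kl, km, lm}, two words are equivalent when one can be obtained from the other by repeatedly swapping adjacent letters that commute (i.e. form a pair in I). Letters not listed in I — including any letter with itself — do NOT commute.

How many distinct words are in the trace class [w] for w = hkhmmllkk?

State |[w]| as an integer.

1260

#0=h has no predecessor
#1=k has no predecessor
#2=h depends on [0:h]
#3=m depends on [2:h]
#4=m depends on [3:m]
#5=l has no predecessor
#6=l depends on [5:l]
#7=k depends on [1:k]
#8=k depends on [7:k]
sources: [0:h, 1:k, 5:l]
N(rest) = Σ N(rest − s) over sources s of rest; N(one piece) = 1:
  size 1 → [4]=1  [6]=1  [8]=1
  size 2 → [3,4]=1  [4,6]=2  [4,8]=2  [5,6]=1  [6,8]=2  [7,8]=1
  size 3 → [1,7,8]=1  [2,3,4]=1  [3,4,6]=3  [3,4,8]=3  [4,5,6]=3  [4,6,8]=6  [4,7,8]=3  [5,6,8]=3  [6,7,8]=3
  size 4 → [0,2,3,4]=1  [1,4,7,8]=4  [1,6,7,8]=4  [2,3,4,6]=4  [2,3,4,8]=4  [3,4,5,6]=6  [3,4,6,8]=12  [3,4,7,8]=6  [4,5,6,8]=12  [4,6,7,8]=12  [5,6,7,8]=6
  size 5 → [0,2,3,4,6]=5  [0,2,3,4,8]=5  [1,3,4,7,8]=10  [1,4,6,7,8]=20  [1,5,6,7,8]=10  [2,3,4,5,6]=10  [2,3,4,6,8]=20  [2,3,4,7,8]=10  [3,4,5,6,8]=30  [3,4,6,7,8]=30  [4,5,6,7,8]=30
  size 6 → [0,2,3,4,5,6]=15  [0,2,3,4,6,8]=30  [0,2,3,4,7,8]=15  [1,2,3,4,7,8]=20  [1,3,4,6,7,8]=60  [1,4,5,6,7,8]=60  [2,3,4,5,6,8]=60  [2,3,4,6,7,8]=60  [3,4,5,6,7,8]=90
  size 7 → [0,1,2,3,4,7,8]=35  [0,2,3,4,5,6,8]=105  [0,2,3,4,6,7,8]=105  [1,2,3,4,6,7,8]=140  [1,3,4,5,6,7,8]=210  [2,3,4,5,6,7,8]=210
  first=0(h) contributes 560
  first=1(k) contributes 420
  first=5(l) contributes 280
|[w]| = 1260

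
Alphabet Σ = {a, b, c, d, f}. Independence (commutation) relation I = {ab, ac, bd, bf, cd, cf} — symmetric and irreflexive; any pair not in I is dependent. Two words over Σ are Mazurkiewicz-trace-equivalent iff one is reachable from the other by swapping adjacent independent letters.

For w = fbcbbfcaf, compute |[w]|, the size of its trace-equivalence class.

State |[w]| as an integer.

piece 0:f — minimal
piece 1:b — minimal
piece 2:c rests on {1:b}
piece 3:b rests on {2:c}
piece 4:b rests on {3:b}
piece 5:f rests on {0:f}
piece 6:c rests on {4:b}
piece 7:a rests on {5:f}
piece 8:f rests on {7:a}
minimal pieces: {0:f, 1:b}
ways to finish when only these pieces remain (= sum over removing one remaining piece with nothing left below it):
  1 left: {6}→1  {8}→1
  2 left: {4,6}→1  {6,8}→2  {7,8}→1
  3 left: {3,4,6}→1  {4,6,8}→3  {5,7,8}→1  {6,7,8}→3
  4 left: {0,5,7,8}→1  {2,3,4,6}→1  {3,4,6,8}→4  {4,6,7,8}→6  {5,6,7,8}→4
  5 left: {0,5,6,7,8}→5  {1,2,3,4,6}→1  {2,3,4,6,8}→5  {3,4,6,7,8}→10  {4,5,6,7,8}→10
  6 left: {0,4,5,6,7,8}→15  {1,2,3,4,6,8}→6  {2,3,4,6,7,8}→15  {3,4,5,6,7,8}→20
  7 left: {0,3,4,5,6,7,8}→35  {1,2,3,4,6,7,8}→21  {2,3,4,5,6,7,8}→35
  placing 0:f first → 56 extensions
  placing 1:b first → 70 extensions
total linear extensions = 126

126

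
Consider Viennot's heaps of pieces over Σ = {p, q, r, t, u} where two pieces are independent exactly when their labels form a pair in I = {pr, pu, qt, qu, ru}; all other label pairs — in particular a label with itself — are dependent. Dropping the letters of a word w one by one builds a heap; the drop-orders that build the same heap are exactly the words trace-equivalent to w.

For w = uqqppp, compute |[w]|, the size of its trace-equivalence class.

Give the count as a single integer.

drop 0:u onto floor
drop 1:q onto floor
drop 2:q onto {1:q}
drop 3:p onto {2:q}
drop 4:p onto {3:p}
drop 5:p onto {4:p}
ground layer = {0:u, 1:q}
drop-orders for the pieces not yet dropped (sum over which currently-grounded one goes next):
  1 to go: {0} 1  {5} 1
  2 to go: {0,5} 2  {4,5} 1
  3 to go: {0,4,5} 3  {3,4,5} 1
  4 to go: {0,3,4,5} 4  {2,3,4,5} 1
  if 0:u drops first: 1 orders
  if 1:q drops first: 5 orders
heap linearizations: 6

6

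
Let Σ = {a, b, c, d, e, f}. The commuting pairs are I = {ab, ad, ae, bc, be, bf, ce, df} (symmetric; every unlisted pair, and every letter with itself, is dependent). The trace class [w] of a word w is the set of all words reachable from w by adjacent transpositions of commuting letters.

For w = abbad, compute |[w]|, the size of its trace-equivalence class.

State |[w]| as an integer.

10

piece 0:a — minimal
piece 1:b — minimal
piece 2:b rests on {1:b}
piece 3:a rests on {0:a}
piece 4:d rests on {2:b}
minimal pieces: {0:a, 1:b}
ways to finish when only these pieces remain (= sum over removing one remaining piece with nothing left below it):
  1 left: {3}→1  {4}→1
  2 left: {0,3}→1  {2,4}→1  {3,4}→2
  3 left: {0,3,4}→3  {1,2,4}→1  {2,3,4}→3
  placing 0:a first → 4 extensions
  placing 1:b first → 6 extensions
total linear extensions = 10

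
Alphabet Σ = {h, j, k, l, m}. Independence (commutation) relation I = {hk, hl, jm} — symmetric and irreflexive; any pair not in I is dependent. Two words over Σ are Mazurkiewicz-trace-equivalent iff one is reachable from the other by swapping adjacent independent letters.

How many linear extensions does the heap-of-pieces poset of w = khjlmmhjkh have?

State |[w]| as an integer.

4

piece 0:k — minimal
piece 1:h — minimal
piece 2:j rests on {0:k, 1:h}
piece 3:l rests on {2:j}
piece 4:m rests on {3:l}
piece 5:m rests on {4:m}
piece 6:h rests on {5:m}
piece 7:j rests on {6:h}
piece 8:k rests on {7:j}
piece 9:h rests on {7:j}
minimal pieces: {0:k, 1:h}
ways to finish when only these pieces remain (= sum over removing one remaining piece with nothing left below it):
  1 left: {8}→1  {9}→1
  2 left: {8,9}→2
  3 left: {7,8,9}→2
  4 left: {6,7,8,9}→2
  5 left: {5,6,7,8,9}→2
  6 left: {4,5,6,7,8,9}→2
  7 left: {3,4,5,6,7,8,9}→2
  8 left: {2,3,4,5,6,7,8,9}→2
  placing 0:k first → 2 extensions
  placing 1:h first → 2 extensions
total linear extensions = 4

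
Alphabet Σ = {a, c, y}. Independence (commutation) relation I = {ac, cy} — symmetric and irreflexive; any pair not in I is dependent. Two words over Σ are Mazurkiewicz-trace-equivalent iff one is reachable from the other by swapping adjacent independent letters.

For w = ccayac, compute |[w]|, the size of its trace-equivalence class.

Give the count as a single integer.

20

drop 0:c onto floor
drop 1:c onto {0:c}
drop 2:a onto floor
drop 3:y onto {2:a}
drop 4:a onto {3:y}
drop 5:c onto {1:c}
ground layer = {0:c, 2:a}
drop-orders for the pieces not yet dropped (sum over which currently-grounded one goes next):
  1 to go: {4} 1  {5} 1
  2 to go: {1,5} 1  {3,4} 1  {4,5} 2
  3 to go: {0,1,5} 1  {1,4,5} 3  {2,3,4} 1  {3,4,5} 3
  4 to go: {0,1,4,5} 4  {1,3,4,5} 6  {2,3,4,5} 4
  if 0:c drops first: 10 orders
  if 2:a drops first: 10 orders
heap linearizations: 20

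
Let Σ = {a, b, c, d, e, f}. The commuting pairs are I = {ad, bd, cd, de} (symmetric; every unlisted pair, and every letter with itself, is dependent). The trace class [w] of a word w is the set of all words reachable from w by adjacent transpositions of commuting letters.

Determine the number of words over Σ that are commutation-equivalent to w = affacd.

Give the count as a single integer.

3

#0=a has no predecessor
#1=f depends on [0:a]
#2=f depends on [1:f]
#3=a depends on [2:f]
#4=c depends on [3:a]
#5=d depends on [2:f]
sources: [0:a]
N(rest) = Σ N(rest − s) over sources s of rest; N(one piece) = 1:
  size 1 → [4]=1  [5]=1
  size 2 → [3,4]=1  [4,5]=2
  size 3 → [3,4,5]=3
  size 4 → [2,3,4,5]=3
  first=0(a) contributes 3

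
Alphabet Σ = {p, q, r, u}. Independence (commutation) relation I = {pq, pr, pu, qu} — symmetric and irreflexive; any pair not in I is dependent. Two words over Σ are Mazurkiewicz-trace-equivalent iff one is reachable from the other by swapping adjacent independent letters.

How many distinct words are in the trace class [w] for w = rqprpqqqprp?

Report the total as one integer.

#0=r has no predecessor
#1=q depends on [0:r]
#2=p has no predecessor
#3=r depends on [1:q]
#4=p depends on [2:p]
#5=q depends on [3:r]
#6=q depends on [5:q]
#7=q depends on [6:q]
#8=p depends on [4:p]
#9=r depends on [7:q]
#10=p depends on [8:p]
sources: [0:r, 2:p]
N(rest) = Σ N(rest − s) over sources s of rest; N(one piece) = 1:
  size 1 → [9]=1  [10]=1
  size 2 → [7,9]=1  [8,10]=1  [9,10]=2
  size 3 → [4,8,10]=1  [6,7,9]=1  [7,9,10]=3  [8,9,10]=3
  size 4 → [2,4,8,10]=1  [4,8,9,10]=4  [5,6,7,9]=1  [6,7,9,10]=4  [7,8,9,10]=6
  size 5 → [2,4,8,9,10]=5  [3,5,6,7,9]=1  [4,7,8,9,10]=10  [5,6,7,9,10]=5  [6,7,8,9,10]=10
  size 6 → [1,3,5,6,7,9]=1  [2,4,7,8,9,10]=15  [3,5,6,7,9,10]=6  [4,6,7,8,9,10]=20  [5,6,7,8,9,10]=15
  size 7 → [0,1,3,5,6,7,9]=1  [1,3,5,6,7,9,10]=7  [2,4,6,7,8,9,10]=35  [3,5,6,7,8,9,10]=21  [4,5,6,7,8,9,10]=35
  size 8 → [0,1,3,5,6,7,9,10]=8  [1,3,5,6,7,8,9,10]=28  [2,4,5,6,7,8,9,10]=70  [3,4,5,6,7,8,9,10]=56
  size 9 → [0,1,3,5,6,7,8,9,10]=36  [1,3,4,5,6,7,8,9,10]=84  [2,3,4,5,6,7,8,9,10]=126
  first=0(r) contributes 210
  first=2(p) contributes 120
|[w]| = 330

330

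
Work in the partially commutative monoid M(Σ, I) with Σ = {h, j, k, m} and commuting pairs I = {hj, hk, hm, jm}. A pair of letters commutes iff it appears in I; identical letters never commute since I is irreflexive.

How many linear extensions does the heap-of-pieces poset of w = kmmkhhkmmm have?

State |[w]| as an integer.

piece 0:k — minimal
piece 1:m rests on {0:k}
piece 2:m rests on {1:m}
piece 3:k rests on {2:m}
piece 4:h — minimal
piece 5:h rests on {4:h}
piece 6:k rests on {3:k}
piece 7:m rests on {6:k}
piece 8:m rests on {7:m}
piece 9:m rests on {8:m}
minimal pieces: {0:k, 4:h}
ways to finish when only these pieces remain (= sum over removing one remaining piece with nothing left below it):
  1 left: {5}→1  {9}→1
  2 left: {4,5}→1  {5,9}→2  {8,9}→1
  3 left: {4,5,9}→3  {5,8,9}→3  {7,8,9}→1
  4 left: {4,5,8,9}→6  {5,7,8,9}→4  {6,7,8,9}→1
  5 left: {3,6,7,8,9}→1  {4,5,7,8,9}→10  {5,6,7,8,9}→5
  6 left: {2,3,6,7,8,9}→1  {3,5,6,7,8,9}→6  {4,5,6,7,8,9}→15
  7 left: {1,2,3,6,7,8,9}→1  {2,3,5,6,7,8,9}→7  {3,4,5,6,7,8,9}→21
  8 left: {0,1,2,3,6,7,8,9}→1  {1,2,3,5,6,7,8,9}→8  {2,3,4,5,6,7,8,9}→28
  placing 0:k first → 36 extensions
  placing 4:h first → 9 extensions
total linear extensions = 45

45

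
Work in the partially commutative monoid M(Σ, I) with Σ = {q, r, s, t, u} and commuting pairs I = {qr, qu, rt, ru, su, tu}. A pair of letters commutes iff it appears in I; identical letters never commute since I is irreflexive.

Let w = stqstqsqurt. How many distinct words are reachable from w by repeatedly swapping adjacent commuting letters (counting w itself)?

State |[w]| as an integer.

0(s) covers ∅
1(t) covers 0:s
2(q) covers 1:t
3(s) covers 2:q
4(t) covers 3:s
5(q) covers 4:t
6(s) covers 5:q
7(q) covers 6:s
8(u) covers ∅
9(r) covers 6:s
10(t) covers 7:q
floor of heap: 0:s, 8:u
completions by unplaced set U, small U first (add the entries for U minus each lowest piece of U):
  |U|=1: {8}:1  {9}:1  {10}:1
  |U|=2: {7,10}:1  {8,9}:2  {8,10}:2  {9,10}:2
  |U|=3: {7,8,10}:3  {7,9,10}:3  {8,9,10}:6
  |U|=4: {6,7,9,10}:3  {7,8,9,10}:12
  |U|=5: {5,6,7,9,10}:3  {6,7,8,9,10}:15
  |U|=6: {4,5,6,7,9,10}:3  {5,6,7,8,9,10}:18
  |U|=7: {3,4,5,6,7,9,10}:3  {4,5,6,7,8,9,10}:21
  |U|=8: {2,3,4,5,6,7,9,10}:3  {3,4,5,6,7,8,9,10}:24
  |U|=9: {1,2,3,4,5,6,7,9,10}:3  {2,3,4,5,6,7,8,9,10}:27
  start at 0(s): 30
  start at 8(u): 3
sum over floor = 33

33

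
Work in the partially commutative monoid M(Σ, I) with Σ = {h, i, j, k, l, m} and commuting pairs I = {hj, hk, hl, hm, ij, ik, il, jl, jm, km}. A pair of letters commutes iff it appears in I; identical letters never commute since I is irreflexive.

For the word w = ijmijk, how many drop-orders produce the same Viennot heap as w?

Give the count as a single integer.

#0=i has no predecessor
#1=j has no predecessor
#2=m depends on [0:i]
#3=i depends on [2:m]
#4=j depends on [1:j]
#5=k depends on [4:j]
sources: [0:i, 1:j]
N(rest) = Σ N(rest − s) over sources s of rest; N(one piece) = 1:
  size 1 → [3]=1  [5]=1
  size 2 → [2,3]=1  [3,5]=2  [4,5]=1
  size 3 → [0,2,3]=1  [1,4,5]=1  [2,3,5]=3  [3,4,5]=3
  size 4 → [0,2,3,5]=4  [1,3,4,5]=4  [2,3,4,5]=6
  first=0(i) contributes 10
  first=1(j) contributes 10
|[w]| = 20

20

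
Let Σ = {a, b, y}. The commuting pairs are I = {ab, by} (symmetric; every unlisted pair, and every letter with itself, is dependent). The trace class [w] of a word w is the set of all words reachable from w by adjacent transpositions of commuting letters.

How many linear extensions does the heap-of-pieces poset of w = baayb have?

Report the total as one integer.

10

piece 0:b — minimal
piece 1:a — minimal
piece 2:a rests on {1:a}
piece 3:y rests on {2:a}
piece 4:b rests on {0:b}
minimal pieces: {0:b, 1:a}
ways to finish when only these pieces remain (= sum over removing one remaining piece with nothing left below it):
  1 left: {3}→1  {4}→1
  2 left: {0,4}→1  {2,3}→1  {3,4}→2
  3 left: {0,3,4}→3  {1,2,3}→1  {2,3,4}→3
  placing 0:b first → 4 extensions
  placing 1:a first → 6 extensions
total linear extensions = 10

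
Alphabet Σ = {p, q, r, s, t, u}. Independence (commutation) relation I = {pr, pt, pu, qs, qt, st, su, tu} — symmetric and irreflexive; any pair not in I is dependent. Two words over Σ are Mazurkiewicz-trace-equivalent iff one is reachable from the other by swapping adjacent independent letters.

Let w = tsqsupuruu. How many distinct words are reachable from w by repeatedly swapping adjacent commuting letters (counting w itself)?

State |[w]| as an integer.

313

piece 0:t — minimal
piece 1:s — minimal
piece 2:q — minimal
piece 3:s rests on {1:s}
piece 4:u rests on {2:q}
piece 5:p rests on {2:q, 3:s}
piece 6:u rests on {4:u}
piece 7:r rests on {0:t, 3:s, 6:u}
piece 8:u rests on {7:r}
piece 9:u rests on {8:u}
minimal pieces: {0:t, 1:s, 2:q}
ways to finish when only these pieces remain (= sum over removing one remaining piece with nothing left below it):
  1 left: {5}→1  {9}→1
  2 left: {5,9}→2  {8,9}→1
  3 left: {5,8,9}→3  {7,8,9}→1
  4 left: {0,7,8,9}→1  {5,7,8,9}→4  {6,7,8,9}→1
  5 left: {0,5,7,8,9}→5  {0,6,7,8,9}→2  {3,5,7,8,9}→4  {4,6,7,8,9}→1  {5,6,7,8,9}→5
  6 left: {0,3,5,7,8,9}→9  {0,4,6,7,8,9}→3  {0,5,6,7,8,9}→12  {1,3,5,7,8,9}→4  {3,5,6,7,8,9}→9  {4,5,6,7,8,9}→6
  7 left: {0,1,3,5,7,8,9}→13  {0,3,5,6,7,8,9}→30  {0,4,5,6,7,8,9}→21  {1,3,5,6,7,8,9}→13  {2,4,5,6,7,8,9}→6  {3,4,5,6,7,8,9}→15
  8 left: {0,1,3,5,6,7,8,9}→56  {0,2,4,5,6,7,8,9}→27  {0,3,4,5,6,7,8,9}→66  {1,3,4,5,6,7,8,9}→28  {2,3,4,5,6,7,8,9}→21
  placing 0:t first → 49 extensions
  placing 1:s first → 114 extensions
  placing 2:q first → 150 extensions
total linear extensions = 313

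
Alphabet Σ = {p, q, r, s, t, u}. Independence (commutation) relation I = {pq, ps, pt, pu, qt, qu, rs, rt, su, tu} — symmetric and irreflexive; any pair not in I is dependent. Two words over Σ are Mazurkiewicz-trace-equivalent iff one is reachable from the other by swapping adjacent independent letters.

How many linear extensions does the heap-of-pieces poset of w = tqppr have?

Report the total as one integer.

0(t) covers ∅
1(q) covers ∅
2(p) covers ∅
3(p) covers 2:p
4(r) covers 1:q, 3:p
floor of heap: 0:t, 1:q, 2:p
completions by unplaced set U, small U first (add the entries for U minus each lowest piece of U):
  |U|=1: {0}:1  {4}:1
  |U|=2: {0,4}:2  {1,4}:1  {3,4}:1
  |U|=3: {0,1,4}:3  {0,3,4}:3  {1,3,4}:2  {2,3,4}:1
  start at 0(t): 3
  start at 1(q): 4
  start at 2(p): 8
sum over floor = 15

15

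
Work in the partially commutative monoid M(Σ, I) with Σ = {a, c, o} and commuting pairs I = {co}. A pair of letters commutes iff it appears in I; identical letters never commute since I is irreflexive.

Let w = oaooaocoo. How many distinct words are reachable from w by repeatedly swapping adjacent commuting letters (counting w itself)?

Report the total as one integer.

4

piece 0:o — minimal
piece 1:a rests on {0:o}
piece 2:o rests on {1:a}
piece 3:o rests on {2:o}
piece 4:a rests on {3:o}
piece 5:o rests on {4:a}
piece 6:c rests on {4:a}
piece 7:o rests on {5:o}
piece 8:o rests on {7:o}
minimal pieces: {0:o}
ways to finish when only these pieces remain (= sum over removing one remaining piece with nothing left below it):
  1 left: {6}→1  {8}→1
  2 left: {6,8}→2  {7,8}→1
  3 left: {5,7,8}→1  {6,7,8}→3
  4 left: {5,6,7,8}→4
  5 left: {4,5,6,7,8}→4
  6 left: {3,4,5,6,7,8}→4
  7 left: {2,3,4,5,6,7,8}→4
  placing 0:o first → 4 extensions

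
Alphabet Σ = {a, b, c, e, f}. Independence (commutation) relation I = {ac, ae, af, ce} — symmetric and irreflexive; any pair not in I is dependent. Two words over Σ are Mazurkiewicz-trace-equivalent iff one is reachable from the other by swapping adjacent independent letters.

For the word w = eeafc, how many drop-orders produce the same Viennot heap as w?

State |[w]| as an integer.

5

0(e) covers ∅
1(e) covers 0:e
2(a) covers ∅
3(f) covers 1:e
4(c) covers 3:f
floor of heap: 0:e, 2:a
completions by unplaced set U, small U first (add the entries for U minus each lowest piece of U):
  |U|=1: {2}:1  {4}:1
  |U|=2: {2,4}:2  {3,4}:1
  |U|=3: {1,3,4}:1  {2,3,4}:3
  start at 0(e): 4
  start at 2(a): 1
sum over floor = 5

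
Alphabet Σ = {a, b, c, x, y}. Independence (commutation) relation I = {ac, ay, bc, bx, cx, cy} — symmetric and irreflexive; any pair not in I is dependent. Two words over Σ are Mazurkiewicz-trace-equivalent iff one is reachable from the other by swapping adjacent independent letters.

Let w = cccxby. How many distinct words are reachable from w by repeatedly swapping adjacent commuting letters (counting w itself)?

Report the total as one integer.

drop 0:c onto floor
drop 1:c onto {0:c}
drop 2:c onto {1:c}
drop 3:x onto floor
drop 4:b onto floor
drop 5:y onto {3:x, 4:b}
ground layer = {0:c, 3:x, 4:b}
drop-orders for the pieces not yet dropped (sum over which currently-grounded one goes next):
  1 to go: {2} 1  {5} 1
  2 to go: {1,2} 1  {2,5} 2  {3,5} 1  {4,5} 1
  3 to go: {0,1,2} 1  {1,2,5} 3  {2,3,5} 3  {2,4,5} 3  {3,4,5} 2
  4 to go: {0,1,2,5} 4  {1,2,3,5} 6  {1,2,4,5} 6  {2,3,4,5} 8
  if 0:c drops first: 20 orders
  if 3:x drops first: 10 orders
  if 4:b drops first: 10 orders
heap linearizations: 40

40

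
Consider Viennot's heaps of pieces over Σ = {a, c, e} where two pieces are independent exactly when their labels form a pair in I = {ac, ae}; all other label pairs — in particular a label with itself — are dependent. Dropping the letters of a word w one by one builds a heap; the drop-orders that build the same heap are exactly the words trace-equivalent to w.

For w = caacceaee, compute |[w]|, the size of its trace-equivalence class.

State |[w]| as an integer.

drop 0:c onto floor
drop 1:a onto floor
drop 2:a onto {1:a}
drop 3:c onto {0:c}
drop 4:c onto {3:c}
drop 5:e onto {4:c}
drop 6:a onto {2:a}
drop 7:e onto {5:e}
drop 8:e onto {7:e}
ground layer = {0:c, 1:a}
drop-orders for the pieces not yet dropped (sum over which currently-grounded one goes next):
  1 to go: {6} 1  {8} 1
  2 to go: {2,6} 1  {6,8} 2  {7,8} 1
  3 to go: {1,2,6} 1  {2,6,8} 3  {5,7,8} 1  {6,7,8} 3
  4 to go: {1,2,6,8} 4  {2,6,7,8} 6  {4,5,7,8} 1  {5,6,7,8} 4
  5 to go: {1,2,6,7,8} 10  {2,5,6,7,8} 10  {3,4,5,7,8} 1  {4,5,6,7,8} 5
  6 to go: {0,3,4,5,7,8} 1  {1,2,5,6,7,8} 20  {2,4,5,6,7,8} 15  {3,4,5,6,7,8} 6
  7 to go: {0,3,4,5,6,7,8} 7  {1,2,4,5,6,7,8} 35  {2,3,4,5,6,7,8} 21
  if 0:c drops first: 56 orders
  if 1:a drops first: 28 orders
heap linearizations: 84

84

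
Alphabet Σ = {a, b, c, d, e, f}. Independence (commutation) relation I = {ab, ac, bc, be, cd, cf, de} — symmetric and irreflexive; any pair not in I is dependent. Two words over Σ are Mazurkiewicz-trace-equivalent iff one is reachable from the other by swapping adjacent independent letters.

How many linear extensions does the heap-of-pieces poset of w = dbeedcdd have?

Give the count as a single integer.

56

piece 0:d — minimal
piece 1:b rests on {0:d}
piece 2:e — minimal
piece 3:e rests on {2:e}
piece 4:d rests on {1:b}
piece 5:c rests on {3:e}
piece 6:d rests on {4:d}
piece 7:d rests on {6:d}
minimal pieces: {0:d, 2:e}
ways to finish when only these pieces remain (= sum over removing one remaining piece with nothing left below it):
  1 left: {5}→1  {7}→1
  2 left: {3,5}→1  {5,7}→2  {6,7}→1
  3 left: {2,3,5}→1  {3,5,7}→3  {4,6,7}→1  {5,6,7}→3
  4 left: {1,4,6,7}→1  {2,3,5,7}→4  {3,5,6,7}→6  {4,5,6,7}→4
  5 left: {0,1,4,6,7}→1  {1,4,5,6,7}→5  {2,3,5,6,7}→10  {3,4,5,6,7}→10
  6 left: {0,1,4,5,6,7}→6  {1,3,4,5,6,7}→15  {2,3,4,5,6,7}→20
  placing 0:d first → 35 extensions
  placing 2:e first → 21 extensions
total linear extensions = 56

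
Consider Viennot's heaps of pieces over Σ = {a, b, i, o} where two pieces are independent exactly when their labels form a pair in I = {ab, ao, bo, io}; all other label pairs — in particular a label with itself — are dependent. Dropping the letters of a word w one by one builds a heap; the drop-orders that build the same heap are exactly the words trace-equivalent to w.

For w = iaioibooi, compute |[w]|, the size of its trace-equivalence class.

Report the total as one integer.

84

#0=i has no predecessor
#1=a depends on [0:i]
#2=i depends on [1:a]
#3=o has no predecessor
#4=i depends on [2:i]
#5=b depends on [4:i]
#6=o depends on [3:o]
#7=o depends on [6:o]
#8=i depends on [5:b]
sources: [0:i, 3:o]
N(rest) = Σ N(rest − s) over sources s of rest; N(one piece) = 1:
  size 1 → [7]=1  [8]=1
  size 2 → [5,8]=1  [6,7]=1  [7,8]=2
  size 3 → [3,6,7]=1  [4,5,8]=1  [5,7,8]=3  [6,7,8]=3
  size 4 → [2,4,5,8]=1  [3,6,7,8]=4  [4,5,7,8]=4  [5,6,7,8]=6
  size 5 → [1,2,4,5,8]=1  [2,4,5,7,8]=5  [3,5,6,7,8]=10  [4,5,6,7,8]=10
  size 6 → [0,1,2,4,5,8]=1  [1,2,4,5,7,8]=6  [2,4,5,6,7,8]=15  [3,4,5,6,7,8]=20
  size 7 → [0,1,2,4,5,7,8]=7  [1,2,4,5,6,7,8]=21  [2,3,4,5,6,7,8]=35
  first=0(i) contributes 56
  first=3(o) contributes 28
|[w]| = 84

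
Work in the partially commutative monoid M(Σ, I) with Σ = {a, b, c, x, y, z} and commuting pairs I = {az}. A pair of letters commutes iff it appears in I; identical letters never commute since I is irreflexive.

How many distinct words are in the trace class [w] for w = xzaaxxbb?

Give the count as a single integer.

3

#0=x has no predecessor
#1=z depends on [0:x]
#2=a depends on [0:x]
#3=a depends on [2:a]
#4=x depends on [1:z, 3:a]
#5=x depends on [4:x]
#6=b depends on [5:x]
#7=b depends on [6:b]
sources: [0:x]
N(rest) = Σ N(rest − s) over sources s of rest; N(one piece) = 1:
  size 1 → [7]=1
  size 2 → [6,7]=1
  size 3 → [5,6,7]=1
  size 4 → [4,5,6,7]=1
  size 5 → [1,4,5,6,7]=1  [3,4,5,6,7]=1
  size 6 → [1,3,4,5,6,7]=2  [2,3,4,5,6,7]=1
  first=0(x) contributes 3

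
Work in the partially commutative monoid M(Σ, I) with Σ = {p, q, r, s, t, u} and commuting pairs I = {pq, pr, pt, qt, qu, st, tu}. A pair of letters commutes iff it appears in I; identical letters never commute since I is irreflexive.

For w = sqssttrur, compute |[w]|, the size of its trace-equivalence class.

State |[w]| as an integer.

piece 0:s — minimal
piece 1:q rests on {0:s}
piece 2:s rests on {1:q}
piece 3:s rests on {2:s}
piece 4:t — minimal
piece 5:t rests on {4:t}
piece 6:r rests on {3:s, 5:t}
piece 7:u rests on {6:r}
piece 8:r rests on {7:u}
minimal pieces: {0:s, 4:t}
ways to finish when only these pieces remain (= sum over removing one remaining piece with nothing left below it):
  1 left: {8}→1
  2 left: {7,8}→1
  3 left: {6,7,8}→1
  4 left: {3,6,7,8}→1  {5,6,7,8}→1
  5 left: {2,3,6,7,8}→1  {3,5,6,7,8}→2  {4,5,6,7,8}→1
  6 left: {1,2,3,6,7,8}→1  {2,3,5,6,7,8}→3  {3,4,5,6,7,8}→3
  7 left: {0,1,2,3,6,7,8}→1  {1,2,3,5,6,7,8}→4  {2,3,4,5,6,7,8}→6
  placing 0:s first → 10 extensions
  placing 4:t first → 5 extensions
total linear extensions = 15

15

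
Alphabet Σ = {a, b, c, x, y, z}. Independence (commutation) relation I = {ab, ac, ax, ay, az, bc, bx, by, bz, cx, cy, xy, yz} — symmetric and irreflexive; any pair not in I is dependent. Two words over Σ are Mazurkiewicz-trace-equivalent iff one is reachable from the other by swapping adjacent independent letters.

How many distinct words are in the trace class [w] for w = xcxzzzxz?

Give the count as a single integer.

#0=x has no predecessor
#1=c has no predecessor
#2=x depends on [0:x]
#3=z depends on [1:c, 2:x]
#4=z depends on [3:z]
#5=z depends on [4:z]
#6=x depends on [5:z]
#7=z depends on [6:x]
sources: [0:x, 1:c]
N(rest) = Σ N(rest − s) over sources s of rest; N(one piece) = 1:
  size 1 → [7]=1
  size 2 → [6,7]=1
  size 3 → [5,6,7]=1
  size 4 → [4,5,6,7]=1
  size 5 → [3,4,5,6,7]=1
  size 6 → [1,3,4,5,6,7]=1  [2,3,4,5,6,7]=1
  first=0(x) contributes 2
  first=1(c) contributes 1
|[w]| = 3

3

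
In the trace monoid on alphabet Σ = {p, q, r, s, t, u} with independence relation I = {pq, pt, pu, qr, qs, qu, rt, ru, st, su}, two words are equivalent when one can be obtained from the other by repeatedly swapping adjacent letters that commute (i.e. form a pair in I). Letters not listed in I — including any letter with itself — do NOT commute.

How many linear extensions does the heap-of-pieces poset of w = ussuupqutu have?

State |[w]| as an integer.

0(u) covers ∅
1(s) covers ∅
2(s) covers 1:s
3(u) covers 0:u
4(u) covers 3:u
5(p) covers 2:s
6(q) covers ∅
7(u) covers 4:u
8(t) covers 6:q, 7:u
9(u) covers 8:t
floor of heap: 0:u, 1:s, 6:q
completions by unplaced set U, small U first (add the entries for U minus each lowest piece of U):
  |U|=1: {5}:1  {9}:1
  |U|=2: {2,5}:1  {5,9}:2  {8,9}:1
  |U|=3: {1,2,5}:1  {2,5,9}:3  {5,8,9}:3  {6,8,9}:1  {7,8,9}:1
  |U|=4: {1,2,5,9}:4  {2,5,8,9}:6  {4,7,8,9}:1  {5,6,8,9}:4  {5,7,8,9}:4  {6,7,8,9}:2
  |U|=5: {1,2,5,8,9}:10  {2,5,6,8,9}:10  {2,5,7,8,9}:10  {3,4,7,8,9}:1  {4,5,7,8,9}:5  {4,6,7,8,9}:3  {5,6,7,8,9}:10
  |U|=6: {0,3,4,7,8,9}:1  {1,2,5,6,8,9}:20  {1,2,5,7,8,9}:20  {2,4,5,7,8,9}:15  {2,5,6,7,8,9}:30  {3,4,5,7,8,9}:6  {3,4,6,7,8,9}:4  {4,5,6,7,8,9}:18
  |U|=7: {0,3,4,5,7,8,9}:7  {0,3,4,6,7,8,9}:5  {1,2,4,5,7,8,9}:35  {1,2,5,6,7,8,9}:70  {2,3,4,5,7,8,9}:21  {2,4,5,6,7,8,9}:63  {3,4,5,6,7,8,9}:28
  |U|=8: {0,2,3,4,5,7,8,9}:28  {0,3,4,5,6,7,8,9}:40  {1,2,3,4,5,7,8,9}:56  {1,2,4,5,6,7,8,9}:168  {2,3,4,5,6,7,8,9}:112
  start at 0(u): 336
  start at 1(s): 180
  start at 6(q): 84
sum over floor = 600

600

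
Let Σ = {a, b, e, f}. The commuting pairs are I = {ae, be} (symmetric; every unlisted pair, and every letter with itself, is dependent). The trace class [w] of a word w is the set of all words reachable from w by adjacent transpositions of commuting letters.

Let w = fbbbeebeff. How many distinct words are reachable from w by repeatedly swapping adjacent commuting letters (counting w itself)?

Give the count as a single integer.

35

0(f) covers ∅
1(b) covers 0:f
2(b) covers 1:b
3(b) covers 2:b
4(e) covers 0:f
5(e) covers 4:e
6(b) covers 3:b
7(e) covers 5:e
8(f) covers 6:b, 7:e
9(f) covers 8:f
floor of heap: 0:f
completions by unplaced set U, small U first (add the entries for U minus each lowest piece of U):
  |U|=1: {9}:1
  |U|=2: {8,9}:1
  |U|=3: {6,8,9}:1  {7,8,9}:1
  |U|=4: {3,6,8,9}:1  {5,7,8,9}:1  {6,7,8,9}:2
  |U|=5: {2,3,6,8,9}:1  {3,6,7,8,9}:3  {4,5,7,8,9}:1  {5,6,7,8,9}:3
  |U|=6: {1,2,3,6,8,9}:1  {2,3,6,7,8,9}:4  {3,5,6,7,8,9}:6  {4,5,6,7,8,9}:4
  |U|=7: {1,2,3,6,7,8,9}:5  {2,3,5,6,7,8,9}:10  {3,4,5,6,7,8,9}:10
  |U|=8: {1,2,3,5,6,7,8,9}:15  {2,3,4,5,6,7,8,9}:20
  start at 0(f): 35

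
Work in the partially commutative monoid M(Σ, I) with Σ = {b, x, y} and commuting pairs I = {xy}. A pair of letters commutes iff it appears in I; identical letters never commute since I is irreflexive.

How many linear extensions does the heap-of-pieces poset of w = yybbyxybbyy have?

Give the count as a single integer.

3

piece 0:y — minimal
piece 1:y rests on {0:y}
piece 2:b rests on {1:y}
piece 3:b rests on {2:b}
piece 4:y rests on {3:b}
piece 5:x rests on {3:b}
piece 6:y rests on {4:y}
piece 7:b rests on {5:x, 6:y}
piece 8:b rests on {7:b}
piece 9:y rests on {8:b}
piece 10:y rests on {9:y}
minimal pieces: {0:y}
ways to finish when only these pieces remain (= sum over removing one remaining piece with nothing left below it):
  1 left: {10}→1
  2 left: {9,10}→1
  3 left: {8,9,10}→1
  4 left: {7,8,9,10}→1
  5 left: {5,7,8,9,10}→1  {6,7,8,9,10}→1
  6 left: {4,6,7,8,9,10}→1  {5,6,7,8,9,10}→2
  7 left: {4,5,6,7,8,9,10}→3
  8 left: {3,4,5,6,7,8,9,10}→3
  9 left: {2,3,4,5,6,7,8,9,10}→3
  placing 0:y first → 3 extensions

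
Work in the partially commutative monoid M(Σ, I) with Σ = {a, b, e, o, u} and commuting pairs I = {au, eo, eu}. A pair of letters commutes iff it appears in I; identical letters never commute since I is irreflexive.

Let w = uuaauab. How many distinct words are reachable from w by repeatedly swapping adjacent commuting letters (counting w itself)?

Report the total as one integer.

0(u) covers ∅
1(u) covers 0:u
2(a) covers ∅
3(a) covers 2:a
4(u) covers 1:u
5(a) covers 3:a
6(b) covers 4:u, 5:a
floor of heap: 0:u, 2:a
completions by unplaced set U, small U first (add the entries for U minus each lowest piece of U):
  |U|=1: {6}:1
  |U|=2: {4,6}:1  {5,6}:1
  |U|=3: {1,4,6}:1  {3,5,6}:1  {4,5,6}:2
  |U|=4: {0,1,4,6}:1  {1,4,5,6}:3  {2,3,5,6}:1  {3,4,5,6}:3
  |U|=5: {0,1,4,5,6}:4  {1,3,4,5,6}:6  {2,3,4,5,6}:4
  start at 0(u): 10
  start at 2(a): 10
sum over floor = 20

20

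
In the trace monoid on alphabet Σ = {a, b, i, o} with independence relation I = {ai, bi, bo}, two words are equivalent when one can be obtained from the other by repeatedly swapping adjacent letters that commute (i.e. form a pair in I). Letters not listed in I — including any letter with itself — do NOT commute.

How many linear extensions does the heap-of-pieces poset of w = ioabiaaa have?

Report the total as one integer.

#0=i has no predecessor
#1=o depends on [0:i]
#2=a depends on [1:o]
#3=b depends on [2:a]
#4=i depends on [1:o]
#5=a depends on [3:b]
#6=a depends on [5:a]
#7=a depends on [6:a]
sources: [0:i]
N(rest) = Σ N(rest − s) over sources s of rest; N(one piece) = 1:
  size 1 → [4]=1  [7]=1
  size 2 → [4,7]=2  [6,7]=1
  size 3 → [4,6,7]=3  [5,6,7]=1
  size 4 → [3,5,6,7]=1  [4,5,6,7]=4
  size 5 → [2,3,5,6,7]=1  [3,4,5,6,7]=5
  size 6 → [2,3,4,5,6,7]=6
  first=0(i) contributes 6

6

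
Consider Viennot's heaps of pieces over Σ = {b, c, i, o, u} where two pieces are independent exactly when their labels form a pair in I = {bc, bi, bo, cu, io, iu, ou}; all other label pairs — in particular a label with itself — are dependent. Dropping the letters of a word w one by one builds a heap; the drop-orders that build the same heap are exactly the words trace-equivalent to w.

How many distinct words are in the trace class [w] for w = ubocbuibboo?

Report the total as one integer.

1386

piece 0:u — minimal
piece 1:b rests on {0:u}
piece 2:o — minimal
piece 3:c rests on {2:o}
piece 4:b rests on {1:b}
piece 5:u rests on {4:b}
piece 6:i rests on {3:c}
piece 7:b rests on {5:u}
piece 8:b rests on {7:b}
piece 9:o rests on {3:c}
piece 10:o rests on {9:o}
minimal pieces: {0:u, 2:o}
ways to finish when only these pieces remain (= sum over removing one remaining piece with nothing left below it):
  1 left: {6}→1  {8}→1  {10}→1
  2 left: {6,8}→2  {6,10}→2  {7,8}→1  {8,10}→2  {9,10}→1
  3 left: {5,7,8}→1  {6,7,8}→3  {6,8,10}→6  {6,9,10}→3  {7,8,10}→3  {8,9,10}→3
  4 left: {3,6,9,10}→3  {4,5,7,8}→1  {5,6,7,8}→4  {5,7,8,10}→4  {6,7,8,10}→12  {6,8,9,10}→12  {7,8,9,10}→6
  5 left: {1,4,5,7,8}→1  {2,3,6,9,10}→3  {3,6,8,9,10}→15  {4,5,6,7,8}→5  {4,5,7,8,10}→5  {5,6,7,8,10}→20  {5,7,8,9,10}→10  {6,7,8,9,10}→30
  6 left: {0,1,4,5,7,8}→1  {1,4,5,6,7,8}→6  {1,4,5,7,8,10}→6  {2,3,6,8,9,10}→18  {3,6,7,8,9,10}→45  {4,5,6,7,8,10}→30  {4,5,7,8,9,10}→15  {5,6,7,8,9,10}→60
  7 left: {0,1,4,5,6,7,8}→7  {0,1,4,5,7,8,10}→7  {1,4,5,6,7,8,10}→42  {1,4,5,7,8,9,10}→21  {2,3,6,7,8,9,10}→63  {3,5,6,7,8,9,10}→105  {4,5,6,7,8,9,10}→105
  8 left: {0,1,4,5,6,7,8,10}→56  {0,1,4,5,7,8,9,10}→28  {1,4,5,6,7,8,9,10}→168  {2,3,5,6,7,8,9,10}→168  {3,4,5,6,7,8,9,10}→210
  9 left: {0,1,4,5,6,7,8,9,10}→252  {1,3,4,5,6,7,8,9,10}→378  {2,3,4,5,6,7,8,9,10}→378
  placing 0:u first → 756 extensions
  placing 2:o first → 630 extensions
total linear extensions = 1386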